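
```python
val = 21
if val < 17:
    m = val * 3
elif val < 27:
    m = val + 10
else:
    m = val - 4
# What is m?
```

Trace (tracking m):
val = 21  # -> val = 21
if val < 17:  # condition is False
elif val < 27:  # condition is True
    m = val + 10  # -> m = 31

Answer: 31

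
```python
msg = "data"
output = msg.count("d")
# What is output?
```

Trace (tracking output):
msg = 'data'  # -> msg = 'data'
output = msg.count('d')  # -> output = 1

Answer: 1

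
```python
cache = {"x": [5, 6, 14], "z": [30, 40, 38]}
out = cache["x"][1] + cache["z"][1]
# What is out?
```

Answer: 46

Derivation:
Trace (tracking out):
cache = {'x': [5, 6, 14], 'z': [30, 40, 38]}  # -> cache = {'x': [5, 6, 14], 'z': [30, 40, 38]}
out = cache['x'][1] + cache['z'][1]  # -> out = 46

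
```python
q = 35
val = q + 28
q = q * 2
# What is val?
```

Answer: 63

Derivation:
Trace (tracking val):
q = 35  # -> q = 35
val = q + 28  # -> val = 63
q = q * 2  # -> q = 70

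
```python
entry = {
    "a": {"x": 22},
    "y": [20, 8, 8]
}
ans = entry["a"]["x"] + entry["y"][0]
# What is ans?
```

Trace (tracking ans):
entry = {'a': {'x': 22}, 'y': [20, 8, 8]}  # -> entry = {'a': {'x': 22}, 'y': [20, 8, 8]}
ans = entry['a']['x'] + entry['y'][0]  # -> ans = 42

Answer: 42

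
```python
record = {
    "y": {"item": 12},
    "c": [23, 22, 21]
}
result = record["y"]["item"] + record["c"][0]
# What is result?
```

Answer: 35

Derivation:
Trace (tracking result):
record = {'y': {'item': 12}, 'c': [23, 22, 21]}  # -> record = {'y': {'item': 12}, 'c': [23, 22, 21]}
result = record['y']['item'] + record['c'][0]  # -> result = 35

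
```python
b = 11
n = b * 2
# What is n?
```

Answer: 22

Derivation:
Trace (tracking n):
b = 11  # -> b = 11
n = b * 2  # -> n = 22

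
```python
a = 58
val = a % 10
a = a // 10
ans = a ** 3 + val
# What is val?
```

Trace (tracking val):
a = 58  # -> a = 58
val = a % 10  # -> val = 8
a = a // 10  # -> a = 5
ans = a ** 3 + val  # -> ans = 133

Answer: 8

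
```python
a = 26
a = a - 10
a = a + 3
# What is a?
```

Answer: 19

Derivation:
Trace (tracking a):
a = 26  # -> a = 26
a = a - 10  # -> a = 16
a = a + 3  # -> a = 19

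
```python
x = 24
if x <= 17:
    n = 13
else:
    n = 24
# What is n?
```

Trace (tracking n):
x = 24  # -> x = 24
if x <= 17:  # condition is False
else:
    n = 24  # -> n = 24

Answer: 24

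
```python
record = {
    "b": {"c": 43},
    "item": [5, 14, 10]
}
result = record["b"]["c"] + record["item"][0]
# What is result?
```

Trace (tracking result):
record = {'b': {'c': 43}, 'item': [5, 14, 10]}  # -> record = {'b': {'c': 43}, 'item': [5, 14, 10]}
result = record['b']['c'] + record['item'][0]  # -> result = 48

Answer: 48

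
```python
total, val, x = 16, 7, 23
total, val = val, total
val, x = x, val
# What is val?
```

Answer: 23

Derivation:
Trace (tracking val):
total, val, x = (16, 7, 23)  # -> total = 16, val = 7, x = 23
total, val = (val, total)  # -> total = 7, val = 16
val, x = (x, val)  # -> val = 23, x = 16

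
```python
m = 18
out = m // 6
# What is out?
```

Trace (tracking out):
m = 18  # -> m = 18
out = m // 6  # -> out = 3

Answer: 3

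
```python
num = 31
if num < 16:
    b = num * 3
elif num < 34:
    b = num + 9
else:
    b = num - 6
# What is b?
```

Answer: 40

Derivation:
Trace (tracking b):
num = 31  # -> num = 31
if num < 16:  # condition is False
elif num < 34:  # condition is True
    b = num + 9  # -> b = 40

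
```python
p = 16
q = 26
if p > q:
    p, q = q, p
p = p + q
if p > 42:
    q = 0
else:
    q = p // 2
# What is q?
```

Trace (tracking q):
p = 16  # -> p = 16
q = 26  # -> q = 26
if p > q:  # condition is False
p = p + q  # -> p = 42
if p > 42:  # condition is False
else:
    q = p // 2  # -> q = 21

Answer: 21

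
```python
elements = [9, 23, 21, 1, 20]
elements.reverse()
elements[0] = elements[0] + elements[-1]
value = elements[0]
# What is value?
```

Trace (tracking value):
elements = [9, 23, 21, 1, 20]  # -> elements = [9, 23, 21, 1, 20]
elements.reverse()  # -> elements = [20, 1, 21, 23, 9]
elements[0] = elements[0] + elements[-1]  # -> elements = [29, 1, 21, 23, 9]
value = elements[0]  # -> value = 29

Answer: 29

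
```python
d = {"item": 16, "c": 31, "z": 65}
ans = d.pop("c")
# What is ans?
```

Trace (tracking ans):
d = {'item': 16, 'c': 31, 'z': 65}  # -> d = {'item': 16, 'c': 31, 'z': 65}
ans = d.pop('c')  # -> ans = 31

Answer: 31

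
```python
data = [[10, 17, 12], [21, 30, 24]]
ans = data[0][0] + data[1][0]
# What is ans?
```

Answer: 31

Derivation:
Trace (tracking ans):
data = [[10, 17, 12], [21, 30, 24]]  # -> data = [[10, 17, 12], [21, 30, 24]]
ans = data[0][0] + data[1][0]  # -> ans = 31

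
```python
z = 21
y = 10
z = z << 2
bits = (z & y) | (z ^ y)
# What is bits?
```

Answer: 94

Derivation:
Trace (tracking bits):
z = 21  # -> z = 21
y = 10  # -> y = 10
z = z << 2  # -> z = 84
bits = z & y | z ^ y  # -> bits = 94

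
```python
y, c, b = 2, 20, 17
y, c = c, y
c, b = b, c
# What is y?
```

Answer: 20

Derivation:
Trace (tracking y):
y, c, b = (2, 20, 17)  # -> y = 2, c = 20, b = 17
y, c = (c, y)  # -> y = 20, c = 2
c, b = (b, c)  # -> c = 17, b = 2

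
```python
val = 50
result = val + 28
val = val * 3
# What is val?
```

Answer: 150

Derivation:
Trace (tracking val):
val = 50  # -> val = 50
result = val + 28  # -> result = 78
val = val * 3  # -> val = 150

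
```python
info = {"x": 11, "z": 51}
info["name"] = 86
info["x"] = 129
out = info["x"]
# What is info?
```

Answer: {'x': 129, 'z': 51, 'name': 86}

Derivation:
Trace (tracking info):
info = {'x': 11, 'z': 51}  # -> info = {'x': 11, 'z': 51}
info['name'] = 86  # -> info = {'x': 11, 'z': 51, 'name': 86}
info['x'] = 129  # -> info = {'x': 129, 'z': 51, 'name': 86}
out = info['x']  # -> out = 129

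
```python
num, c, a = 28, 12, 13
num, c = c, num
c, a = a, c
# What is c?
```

Answer: 13

Derivation:
Trace (tracking c):
num, c, a = (28, 12, 13)  # -> num = 28, c = 12, a = 13
num, c = (c, num)  # -> num = 12, c = 28
c, a = (a, c)  # -> c = 13, a = 28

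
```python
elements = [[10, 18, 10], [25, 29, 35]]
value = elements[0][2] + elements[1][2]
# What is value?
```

Answer: 45

Derivation:
Trace (tracking value):
elements = [[10, 18, 10], [25, 29, 35]]  # -> elements = [[10, 18, 10], [25, 29, 35]]
value = elements[0][2] + elements[1][2]  # -> value = 45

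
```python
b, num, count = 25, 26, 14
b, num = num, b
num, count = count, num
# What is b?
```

Answer: 26

Derivation:
Trace (tracking b):
b, num, count = (25, 26, 14)  # -> b = 25, num = 26, count = 14
b, num = (num, b)  # -> b = 26, num = 25
num, count = (count, num)  # -> num = 14, count = 25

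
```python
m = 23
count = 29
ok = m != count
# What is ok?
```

Trace (tracking ok):
m = 23  # -> m = 23
count = 29  # -> count = 29
ok = m != count  # -> ok = True

Answer: True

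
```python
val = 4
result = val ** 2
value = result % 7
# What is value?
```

Answer: 2

Derivation:
Trace (tracking value):
val = 4  # -> val = 4
result = val ** 2  # -> result = 16
value = result % 7  # -> value = 2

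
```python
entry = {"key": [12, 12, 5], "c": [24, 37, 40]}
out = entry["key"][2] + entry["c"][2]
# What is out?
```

Answer: 45

Derivation:
Trace (tracking out):
entry = {'key': [12, 12, 5], 'c': [24, 37, 40]}  # -> entry = {'key': [12, 12, 5], 'c': [24, 37, 40]}
out = entry['key'][2] + entry['c'][2]  # -> out = 45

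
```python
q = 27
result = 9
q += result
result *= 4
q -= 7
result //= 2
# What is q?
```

Answer: 29

Derivation:
Trace (tracking q):
q = 27  # -> q = 27
result = 9  # -> result = 9
q += result  # -> q = 36
result *= 4  # -> result = 36
q -= 7  # -> q = 29
result //= 2  # -> result = 18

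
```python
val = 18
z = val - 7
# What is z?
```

Trace (tracking z):
val = 18  # -> val = 18
z = val - 7  # -> z = 11

Answer: 11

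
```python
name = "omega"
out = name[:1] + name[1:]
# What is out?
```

Trace (tracking out):
name = 'omega'  # -> name = 'omega'
out = name[:1] + name[1:]  # -> out = 'omega'

Answer: 'omega'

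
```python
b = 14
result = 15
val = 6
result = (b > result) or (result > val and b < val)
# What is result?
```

Answer: False

Derivation:
Trace (tracking result):
b = 14  # -> b = 14
result = 15  # -> result = 15
val = 6  # -> val = 6
result = b > result or (result > val and b < val)  # -> result = False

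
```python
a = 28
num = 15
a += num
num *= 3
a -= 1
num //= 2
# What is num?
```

Trace (tracking num):
a = 28  # -> a = 28
num = 15  # -> num = 15
a += num  # -> a = 43
num *= 3  # -> num = 45
a -= 1  # -> a = 42
num //= 2  # -> num = 22

Answer: 22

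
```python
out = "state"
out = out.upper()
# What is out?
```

Answer: 'STATE'

Derivation:
Trace (tracking out):
out = 'state'  # -> out = 'state'
out = out.upper()  # -> out = 'STATE'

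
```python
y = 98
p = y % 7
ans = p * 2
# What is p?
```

Trace (tracking p):
y = 98  # -> y = 98
p = y % 7  # -> p = 0
ans = p * 2  # -> ans = 0

Answer: 0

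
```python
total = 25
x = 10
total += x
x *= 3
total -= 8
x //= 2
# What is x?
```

Answer: 15

Derivation:
Trace (tracking x):
total = 25  # -> total = 25
x = 10  # -> x = 10
total += x  # -> total = 35
x *= 3  # -> x = 30
total -= 8  # -> total = 27
x //= 2  # -> x = 15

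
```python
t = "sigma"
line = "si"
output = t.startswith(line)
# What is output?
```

Trace (tracking output):
t = 'sigma'  # -> t = 'sigma'
line = 'si'  # -> line = 'si'
output = t.startswith(line)  # -> output = True

Answer: True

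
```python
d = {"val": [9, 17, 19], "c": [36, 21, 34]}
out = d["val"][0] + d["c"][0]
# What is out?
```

Trace (tracking out):
d = {'val': [9, 17, 19], 'c': [36, 21, 34]}  # -> d = {'val': [9, 17, 19], 'c': [36, 21, 34]}
out = d['val'][0] + d['c'][0]  # -> out = 45

Answer: 45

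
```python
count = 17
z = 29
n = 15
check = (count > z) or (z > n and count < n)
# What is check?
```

Trace (tracking check):
count = 17  # -> count = 17
z = 29  # -> z = 29
n = 15  # -> n = 15
check = count > z or (z > n and count < n)  # -> check = False

Answer: False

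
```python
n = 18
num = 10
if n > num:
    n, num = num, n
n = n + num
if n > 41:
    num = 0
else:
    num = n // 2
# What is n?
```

Trace (tracking n):
n = 18  # -> n = 18
num = 10  # -> num = 10
if n > num:  # condition is True
    n, num = (num, n)  # -> n = 10, num = 18
n = n + num  # -> n = 28
if n > 41:  # condition is False
else:
    num = n // 2  # -> num = 14

Answer: 28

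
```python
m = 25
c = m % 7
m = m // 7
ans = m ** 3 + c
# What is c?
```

Trace (tracking c):
m = 25  # -> m = 25
c = m % 7  # -> c = 4
m = m // 7  # -> m = 3
ans = m ** 3 + c  # -> ans = 31

Answer: 4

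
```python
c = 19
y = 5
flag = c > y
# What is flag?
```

Trace (tracking flag):
c = 19  # -> c = 19
y = 5  # -> y = 5
flag = c > y  # -> flag = True

Answer: True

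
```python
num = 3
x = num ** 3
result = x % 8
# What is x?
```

Trace (tracking x):
num = 3  # -> num = 3
x = num ** 3  # -> x = 27
result = x % 8  # -> result = 3

Answer: 27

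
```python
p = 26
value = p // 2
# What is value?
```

Trace (tracking value):
p = 26  # -> p = 26
value = p // 2  # -> value = 13

Answer: 13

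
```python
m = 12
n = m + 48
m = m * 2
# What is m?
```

Answer: 24

Derivation:
Trace (tracking m):
m = 12  # -> m = 12
n = m + 48  # -> n = 60
m = m * 2  # -> m = 24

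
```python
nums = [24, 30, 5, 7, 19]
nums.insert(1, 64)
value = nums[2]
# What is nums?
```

Trace (tracking nums):
nums = [24, 30, 5, 7, 19]  # -> nums = [24, 30, 5, 7, 19]
nums.insert(1, 64)  # -> nums = [24, 64, 30, 5, 7, 19]
value = nums[2]  # -> value = 30

Answer: [24, 64, 30, 5, 7, 19]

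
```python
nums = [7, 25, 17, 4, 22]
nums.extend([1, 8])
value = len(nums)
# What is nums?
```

Trace (tracking nums):
nums = [7, 25, 17, 4, 22]  # -> nums = [7, 25, 17, 4, 22]
nums.extend([1, 8])  # -> nums = [7, 25, 17, 4, 22, 1, 8]
value = len(nums)  # -> value = 7

Answer: [7, 25, 17, 4, 22, 1, 8]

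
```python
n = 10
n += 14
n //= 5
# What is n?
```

Answer: 4

Derivation:
Trace (tracking n):
n = 10  # -> n = 10
n += 14  # -> n = 24
n //= 5  # -> n = 4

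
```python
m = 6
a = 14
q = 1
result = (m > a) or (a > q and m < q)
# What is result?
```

Trace (tracking result):
m = 6  # -> m = 6
a = 14  # -> a = 14
q = 1  # -> q = 1
result = m > a or (a > q and m < q)  # -> result = False

Answer: False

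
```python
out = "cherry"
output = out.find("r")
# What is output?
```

Trace (tracking output):
out = 'cherry'  # -> out = 'cherry'
output = out.find('r')  # -> output = 3

Answer: 3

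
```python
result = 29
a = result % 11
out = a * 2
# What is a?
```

Trace (tracking a):
result = 29  # -> result = 29
a = result % 11  # -> a = 7
out = a * 2  # -> out = 14

Answer: 7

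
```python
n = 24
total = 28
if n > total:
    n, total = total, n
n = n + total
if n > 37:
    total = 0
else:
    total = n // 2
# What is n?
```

Answer: 52

Derivation:
Trace (tracking n):
n = 24  # -> n = 24
total = 28  # -> total = 28
if n > total:  # condition is False
n = n + total  # -> n = 52
if n > 37:  # condition is True
    total = 0  # -> total = 0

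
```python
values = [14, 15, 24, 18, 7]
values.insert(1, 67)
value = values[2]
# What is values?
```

Trace (tracking values):
values = [14, 15, 24, 18, 7]  # -> values = [14, 15, 24, 18, 7]
values.insert(1, 67)  # -> values = [14, 67, 15, 24, 18, 7]
value = values[2]  # -> value = 15

Answer: [14, 67, 15, 24, 18, 7]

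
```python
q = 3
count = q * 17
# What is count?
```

Answer: 51

Derivation:
Trace (tracking count):
q = 3  # -> q = 3
count = q * 17  # -> count = 51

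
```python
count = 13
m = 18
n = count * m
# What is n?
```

Trace (tracking n):
count = 13  # -> count = 13
m = 18  # -> m = 18
n = count * m  # -> n = 234

Answer: 234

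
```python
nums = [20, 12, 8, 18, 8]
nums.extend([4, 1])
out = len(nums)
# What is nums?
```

Answer: [20, 12, 8, 18, 8, 4, 1]

Derivation:
Trace (tracking nums):
nums = [20, 12, 8, 18, 8]  # -> nums = [20, 12, 8, 18, 8]
nums.extend([4, 1])  # -> nums = [20, 12, 8, 18, 8, 4, 1]
out = len(nums)  # -> out = 7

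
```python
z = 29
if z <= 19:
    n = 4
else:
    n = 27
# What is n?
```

Trace (tracking n):
z = 29  # -> z = 29
if z <= 19:  # condition is False
else:
    n = 27  # -> n = 27

Answer: 27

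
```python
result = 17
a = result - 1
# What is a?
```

Trace (tracking a):
result = 17  # -> result = 17
a = result - 1  # -> a = 16

Answer: 16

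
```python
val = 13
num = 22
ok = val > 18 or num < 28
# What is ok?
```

Trace (tracking ok):
val = 13  # -> val = 13
num = 22  # -> num = 22
ok = val > 18 or num < 28  # -> ok = True

Answer: True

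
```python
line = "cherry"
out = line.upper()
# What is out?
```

Trace (tracking out):
line = 'cherry'  # -> line = 'cherry'
out = line.upper()  # -> out = 'CHERRY'

Answer: 'CHERRY'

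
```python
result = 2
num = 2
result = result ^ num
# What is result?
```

Trace (tracking result):
result = 2  # -> result = 2
num = 2  # -> num = 2
result = result ^ num  # -> result = 0

Answer: 0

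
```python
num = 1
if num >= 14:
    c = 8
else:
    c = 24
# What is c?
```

Answer: 24

Derivation:
Trace (tracking c):
num = 1  # -> num = 1
if num >= 14:  # condition is False
else:
    c = 24  # -> c = 24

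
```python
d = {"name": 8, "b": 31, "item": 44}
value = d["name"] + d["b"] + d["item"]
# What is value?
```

Answer: 83

Derivation:
Trace (tracking value):
d = {'name': 8, 'b': 31, 'item': 44}  # -> d = {'name': 8, 'b': 31, 'item': 44}
value = d['name'] + d['b'] + d['item']  # -> value = 83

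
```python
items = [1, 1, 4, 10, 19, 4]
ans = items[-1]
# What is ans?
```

Trace (tracking ans):
items = [1, 1, 4, 10, 19, 4]  # -> items = [1, 1, 4, 10, 19, 4]
ans = items[-1]  # -> ans = 4

Answer: 4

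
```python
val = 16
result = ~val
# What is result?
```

Trace (tracking result):
val = 16  # -> val = 16
result = ~val  # -> result = -17

Answer: -17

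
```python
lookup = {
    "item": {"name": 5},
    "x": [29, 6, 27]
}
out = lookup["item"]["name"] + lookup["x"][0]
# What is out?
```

Answer: 34

Derivation:
Trace (tracking out):
lookup = {'item': {'name': 5}, 'x': [29, 6, 27]}  # -> lookup = {'item': {'name': 5}, 'x': [29, 6, 27]}
out = lookup['item']['name'] + lookup['x'][0]  # -> out = 34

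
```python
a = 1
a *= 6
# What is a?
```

Trace (tracking a):
a = 1  # -> a = 1
a *= 6  # -> a = 6

Answer: 6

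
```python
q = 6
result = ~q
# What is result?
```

Trace (tracking result):
q = 6  # -> q = 6
result = ~q  # -> result = -7

Answer: -7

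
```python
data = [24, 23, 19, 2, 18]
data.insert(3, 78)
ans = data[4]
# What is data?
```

Answer: [24, 23, 19, 78, 2, 18]

Derivation:
Trace (tracking data):
data = [24, 23, 19, 2, 18]  # -> data = [24, 23, 19, 2, 18]
data.insert(3, 78)  # -> data = [24, 23, 19, 78, 2, 18]
ans = data[4]  # -> ans = 2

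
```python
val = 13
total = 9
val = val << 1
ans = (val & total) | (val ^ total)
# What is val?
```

Answer: 26

Derivation:
Trace (tracking val):
val = 13  # -> val = 13
total = 9  # -> total = 9
val = val << 1  # -> val = 26
ans = val & total | val ^ total  # -> ans = 27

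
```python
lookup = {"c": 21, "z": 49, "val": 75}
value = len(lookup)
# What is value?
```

Trace (tracking value):
lookup = {'c': 21, 'z': 49, 'val': 75}  # -> lookup = {'c': 21, 'z': 49, 'val': 75}
value = len(lookup)  # -> value = 3

Answer: 3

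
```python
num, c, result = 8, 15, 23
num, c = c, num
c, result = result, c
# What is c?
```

Trace (tracking c):
num, c, result = (8, 15, 23)  # -> num = 8, c = 15, result = 23
num, c = (c, num)  # -> num = 15, c = 8
c, result = (result, c)  # -> c = 23, result = 8

Answer: 23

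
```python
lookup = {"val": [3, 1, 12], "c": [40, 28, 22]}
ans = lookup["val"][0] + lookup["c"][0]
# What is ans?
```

Answer: 43

Derivation:
Trace (tracking ans):
lookup = {'val': [3, 1, 12], 'c': [40, 28, 22]}  # -> lookup = {'val': [3, 1, 12], 'c': [40, 28, 22]}
ans = lookup['val'][0] + lookup['c'][0]  # -> ans = 43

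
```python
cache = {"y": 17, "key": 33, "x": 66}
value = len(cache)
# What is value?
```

Trace (tracking value):
cache = {'y': 17, 'key': 33, 'x': 66}  # -> cache = {'y': 17, 'key': 33, 'x': 66}
value = len(cache)  # -> value = 3

Answer: 3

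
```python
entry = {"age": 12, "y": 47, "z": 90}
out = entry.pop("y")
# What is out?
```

Answer: 47

Derivation:
Trace (tracking out):
entry = {'age': 12, 'y': 47, 'z': 90}  # -> entry = {'age': 12, 'y': 47, 'z': 90}
out = entry.pop('y')  # -> out = 47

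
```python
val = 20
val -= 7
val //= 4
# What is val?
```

Trace (tracking val):
val = 20  # -> val = 20
val -= 7  # -> val = 13
val //= 4  # -> val = 3

Answer: 3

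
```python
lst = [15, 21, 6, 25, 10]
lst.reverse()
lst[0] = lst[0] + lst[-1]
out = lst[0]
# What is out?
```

Answer: 25

Derivation:
Trace (tracking out):
lst = [15, 21, 6, 25, 10]  # -> lst = [15, 21, 6, 25, 10]
lst.reverse()  # -> lst = [10, 25, 6, 21, 15]
lst[0] = lst[0] + lst[-1]  # -> lst = [25, 25, 6, 21, 15]
out = lst[0]  # -> out = 25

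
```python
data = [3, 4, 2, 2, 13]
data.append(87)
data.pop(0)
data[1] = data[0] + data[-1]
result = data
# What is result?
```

Answer: [4, 91, 2, 13, 87]

Derivation:
Trace (tracking result):
data = [3, 4, 2, 2, 13]  # -> data = [3, 4, 2, 2, 13]
data.append(87)  # -> data = [3, 4, 2, 2, 13, 87]
data.pop(0)  # -> data = [4, 2, 2, 13, 87]
data[1] = data[0] + data[-1]  # -> data = [4, 91, 2, 13, 87]
result = data  # -> result = [4, 91, 2, 13, 87]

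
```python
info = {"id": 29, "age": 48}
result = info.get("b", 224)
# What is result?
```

Trace (tracking result):
info = {'id': 29, 'age': 48}  # -> info = {'id': 29, 'age': 48}
result = info.get('b', 224)  # -> result = 224

Answer: 224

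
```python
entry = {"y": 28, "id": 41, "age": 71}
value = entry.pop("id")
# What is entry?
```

Answer: {'y': 28, 'age': 71}

Derivation:
Trace (tracking entry):
entry = {'y': 28, 'id': 41, 'age': 71}  # -> entry = {'y': 28, 'id': 41, 'age': 71}
value = entry.pop('id')  # -> value = 41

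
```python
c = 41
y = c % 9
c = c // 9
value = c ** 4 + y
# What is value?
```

Trace (tracking value):
c = 41  # -> c = 41
y = c % 9  # -> y = 5
c = c // 9  # -> c = 4
value = c ** 4 + y  # -> value = 261

Answer: 261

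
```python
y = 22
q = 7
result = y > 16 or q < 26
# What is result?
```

Trace (tracking result):
y = 22  # -> y = 22
q = 7  # -> q = 7
result = y > 16 or q < 26  # -> result = True

Answer: True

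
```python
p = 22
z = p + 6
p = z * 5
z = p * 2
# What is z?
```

Trace (tracking z):
p = 22  # -> p = 22
z = p + 6  # -> z = 28
p = z * 5  # -> p = 140
z = p * 2  # -> z = 280

Answer: 280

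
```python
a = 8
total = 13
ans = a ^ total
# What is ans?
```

Answer: 5

Derivation:
Trace (tracking ans):
a = 8  # -> a = 8
total = 13  # -> total = 13
ans = a ^ total  # -> ans = 5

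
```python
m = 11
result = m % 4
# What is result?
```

Trace (tracking result):
m = 11  # -> m = 11
result = m % 4  # -> result = 3

Answer: 3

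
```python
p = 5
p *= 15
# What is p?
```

Answer: 75

Derivation:
Trace (tracking p):
p = 5  # -> p = 5
p *= 15  # -> p = 75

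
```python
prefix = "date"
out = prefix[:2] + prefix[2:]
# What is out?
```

Answer: 'date'

Derivation:
Trace (tracking out):
prefix = 'date'  # -> prefix = 'date'
out = prefix[:2] + prefix[2:]  # -> out = 'date'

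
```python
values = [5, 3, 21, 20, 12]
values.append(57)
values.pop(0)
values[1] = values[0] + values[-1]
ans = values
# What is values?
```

Answer: [3, 60, 20, 12, 57]

Derivation:
Trace (tracking values):
values = [5, 3, 21, 20, 12]  # -> values = [5, 3, 21, 20, 12]
values.append(57)  # -> values = [5, 3, 21, 20, 12, 57]
values.pop(0)  # -> values = [3, 21, 20, 12, 57]
values[1] = values[0] + values[-1]  # -> values = [3, 60, 20, 12, 57]
ans = values  # -> ans = [3, 60, 20, 12, 57]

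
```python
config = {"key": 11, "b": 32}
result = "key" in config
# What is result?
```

Trace (tracking result):
config = {'key': 11, 'b': 32}  # -> config = {'key': 11, 'b': 32}
result = 'key' in config  # -> result = True

Answer: True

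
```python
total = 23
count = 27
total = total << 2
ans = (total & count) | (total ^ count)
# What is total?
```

Answer: 92

Derivation:
Trace (tracking total):
total = 23  # -> total = 23
count = 27  # -> count = 27
total = total << 2  # -> total = 92
ans = total & count | total ^ count  # -> ans = 95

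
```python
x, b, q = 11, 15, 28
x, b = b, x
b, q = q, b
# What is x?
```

Answer: 15

Derivation:
Trace (tracking x):
x, b, q = (11, 15, 28)  # -> x = 11, b = 15, q = 28
x, b = (b, x)  # -> x = 15, b = 11
b, q = (q, b)  # -> b = 28, q = 11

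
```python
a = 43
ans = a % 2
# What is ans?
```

Trace (tracking ans):
a = 43  # -> a = 43
ans = a % 2  # -> ans = 1

Answer: 1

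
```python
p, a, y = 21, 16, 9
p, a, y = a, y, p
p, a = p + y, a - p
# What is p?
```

Trace (tracking p):
p, a, y = (21, 16, 9)  # -> p = 21, a = 16, y = 9
p, a, y = (a, y, p)  # -> p = 16, a = 9, y = 21
p, a = (p + y, a - p)  # -> p = 37, a = -7

Answer: 37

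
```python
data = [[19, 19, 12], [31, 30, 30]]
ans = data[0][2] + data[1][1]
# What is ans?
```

Trace (tracking ans):
data = [[19, 19, 12], [31, 30, 30]]  # -> data = [[19, 19, 12], [31, 30, 30]]
ans = data[0][2] + data[1][1]  # -> ans = 42

Answer: 42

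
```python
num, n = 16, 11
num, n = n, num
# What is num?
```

Trace (tracking num):
num, n = (16, 11)  # -> num = 16, n = 11
num, n = (n, num)  # -> num = 11, n = 16

Answer: 11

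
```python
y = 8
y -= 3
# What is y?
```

Trace (tracking y):
y = 8  # -> y = 8
y -= 3  # -> y = 5

Answer: 5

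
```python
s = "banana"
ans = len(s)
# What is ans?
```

Answer: 6

Derivation:
Trace (tracking ans):
s = 'banana'  # -> s = 'banana'
ans = len(s)  # -> ans = 6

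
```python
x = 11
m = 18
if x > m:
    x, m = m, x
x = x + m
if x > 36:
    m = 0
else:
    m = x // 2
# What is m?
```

Answer: 14

Derivation:
Trace (tracking m):
x = 11  # -> x = 11
m = 18  # -> m = 18
if x > m:  # condition is False
x = x + m  # -> x = 29
if x > 36:  # condition is False
else:
    m = x // 2  # -> m = 14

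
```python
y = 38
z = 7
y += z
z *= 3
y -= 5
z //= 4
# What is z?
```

Trace (tracking z):
y = 38  # -> y = 38
z = 7  # -> z = 7
y += z  # -> y = 45
z *= 3  # -> z = 21
y -= 5  # -> y = 40
z //= 4  # -> z = 5

Answer: 5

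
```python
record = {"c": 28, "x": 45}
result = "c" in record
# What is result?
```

Trace (tracking result):
record = {'c': 28, 'x': 45}  # -> record = {'c': 28, 'x': 45}
result = 'c' in record  # -> result = True

Answer: True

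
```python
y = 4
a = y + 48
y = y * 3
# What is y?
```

Trace (tracking y):
y = 4  # -> y = 4
a = y + 48  # -> a = 52
y = y * 3  # -> y = 12

Answer: 12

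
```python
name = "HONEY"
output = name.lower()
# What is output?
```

Answer: 'honey'

Derivation:
Trace (tracking output):
name = 'HONEY'  # -> name = 'HONEY'
output = name.lower()  # -> output = 'honey'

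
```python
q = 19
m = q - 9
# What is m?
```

Answer: 10

Derivation:
Trace (tracking m):
q = 19  # -> q = 19
m = q - 9  # -> m = 10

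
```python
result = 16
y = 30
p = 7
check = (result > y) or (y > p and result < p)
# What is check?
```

Answer: False

Derivation:
Trace (tracking check):
result = 16  # -> result = 16
y = 30  # -> y = 30
p = 7  # -> p = 7
check = result > y or (y > p and result < p)  # -> check = False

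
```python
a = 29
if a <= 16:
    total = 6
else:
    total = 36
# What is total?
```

Trace (tracking total):
a = 29  # -> a = 29
if a <= 16:  # condition is False
else:
    total = 36  # -> total = 36

Answer: 36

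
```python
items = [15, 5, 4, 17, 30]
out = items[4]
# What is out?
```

Trace (tracking out):
items = [15, 5, 4, 17, 30]  # -> items = [15, 5, 4, 17, 30]
out = items[4]  # -> out = 30

Answer: 30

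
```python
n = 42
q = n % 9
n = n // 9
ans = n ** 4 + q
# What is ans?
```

Answer: 262

Derivation:
Trace (tracking ans):
n = 42  # -> n = 42
q = n % 9  # -> q = 6
n = n // 9  # -> n = 4
ans = n ** 4 + q  # -> ans = 262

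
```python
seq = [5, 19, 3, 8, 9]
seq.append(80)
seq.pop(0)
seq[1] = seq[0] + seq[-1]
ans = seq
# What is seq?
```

Answer: [19, 99, 8, 9, 80]

Derivation:
Trace (tracking seq):
seq = [5, 19, 3, 8, 9]  # -> seq = [5, 19, 3, 8, 9]
seq.append(80)  # -> seq = [5, 19, 3, 8, 9, 80]
seq.pop(0)  # -> seq = [19, 3, 8, 9, 80]
seq[1] = seq[0] + seq[-1]  # -> seq = [19, 99, 8, 9, 80]
ans = seq  # -> ans = [19, 99, 8, 9, 80]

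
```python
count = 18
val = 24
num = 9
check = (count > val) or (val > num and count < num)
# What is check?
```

Answer: False

Derivation:
Trace (tracking check):
count = 18  # -> count = 18
val = 24  # -> val = 24
num = 9  # -> num = 9
check = count > val or (val > num and count < num)  # -> check = False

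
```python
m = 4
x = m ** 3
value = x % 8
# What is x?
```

Answer: 64

Derivation:
Trace (tracking x):
m = 4  # -> m = 4
x = m ** 3  # -> x = 64
value = x % 8  # -> value = 0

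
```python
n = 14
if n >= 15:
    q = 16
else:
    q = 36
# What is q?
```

Trace (tracking q):
n = 14  # -> n = 14
if n >= 15:  # condition is False
else:
    q = 36  # -> q = 36

Answer: 36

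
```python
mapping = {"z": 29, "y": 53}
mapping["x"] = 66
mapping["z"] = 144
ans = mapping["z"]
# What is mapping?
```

Trace (tracking mapping):
mapping = {'z': 29, 'y': 53}  # -> mapping = {'z': 29, 'y': 53}
mapping['x'] = 66  # -> mapping = {'z': 29, 'y': 53, 'x': 66}
mapping['z'] = 144  # -> mapping = {'z': 144, 'y': 53, 'x': 66}
ans = mapping['z']  # -> ans = 144

Answer: {'z': 144, 'y': 53, 'x': 66}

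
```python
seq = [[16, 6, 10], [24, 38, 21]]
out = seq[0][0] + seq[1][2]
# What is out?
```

Answer: 37

Derivation:
Trace (tracking out):
seq = [[16, 6, 10], [24, 38, 21]]  # -> seq = [[16, 6, 10], [24, 38, 21]]
out = seq[0][0] + seq[1][2]  # -> out = 37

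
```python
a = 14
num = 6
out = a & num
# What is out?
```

Trace (tracking out):
a = 14  # -> a = 14
num = 6  # -> num = 6
out = a & num  # -> out = 6

Answer: 6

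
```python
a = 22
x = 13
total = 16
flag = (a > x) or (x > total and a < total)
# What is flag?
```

Answer: True

Derivation:
Trace (tracking flag):
a = 22  # -> a = 22
x = 13  # -> x = 13
total = 16  # -> total = 16
flag = a > x or (x > total and a < total)  # -> flag = True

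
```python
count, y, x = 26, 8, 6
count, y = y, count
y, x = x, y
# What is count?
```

Answer: 8

Derivation:
Trace (tracking count):
count, y, x = (26, 8, 6)  # -> count = 26, y = 8, x = 6
count, y = (y, count)  # -> count = 8, y = 26
y, x = (x, y)  # -> y = 6, x = 26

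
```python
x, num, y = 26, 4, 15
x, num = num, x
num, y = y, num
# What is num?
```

Trace (tracking num):
x, num, y = (26, 4, 15)  # -> x = 26, num = 4, y = 15
x, num = (num, x)  # -> x = 4, num = 26
num, y = (y, num)  # -> num = 15, y = 26

Answer: 15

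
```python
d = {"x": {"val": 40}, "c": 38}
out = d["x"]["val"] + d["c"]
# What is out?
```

Trace (tracking out):
d = {'x': {'val': 40}, 'c': 38}  # -> d = {'x': {'val': 40}, 'c': 38}
out = d['x']['val'] + d['c']  # -> out = 78

Answer: 78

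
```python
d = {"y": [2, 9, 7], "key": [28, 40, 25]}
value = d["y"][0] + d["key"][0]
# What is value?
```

Trace (tracking value):
d = {'y': [2, 9, 7], 'key': [28, 40, 25]}  # -> d = {'y': [2, 9, 7], 'key': [28, 40, 25]}
value = d['y'][0] + d['key'][0]  # -> value = 30

Answer: 30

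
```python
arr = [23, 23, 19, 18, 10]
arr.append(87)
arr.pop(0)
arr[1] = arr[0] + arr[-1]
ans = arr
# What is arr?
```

Answer: [23, 110, 18, 10, 87]

Derivation:
Trace (tracking arr):
arr = [23, 23, 19, 18, 10]  # -> arr = [23, 23, 19, 18, 10]
arr.append(87)  # -> arr = [23, 23, 19, 18, 10, 87]
arr.pop(0)  # -> arr = [23, 19, 18, 10, 87]
arr[1] = arr[0] + arr[-1]  # -> arr = [23, 110, 18, 10, 87]
ans = arr  # -> ans = [23, 110, 18, 10, 87]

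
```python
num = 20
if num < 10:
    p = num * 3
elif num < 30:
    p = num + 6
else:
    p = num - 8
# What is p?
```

Answer: 26

Derivation:
Trace (tracking p):
num = 20  # -> num = 20
if num < 10:  # condition is False
elif num < 30:  # condition is True
    p = num + 6  # -> p = 26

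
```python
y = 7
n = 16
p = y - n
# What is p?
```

Trace (tracking p):
y = 7  # -> y = 7
n = 16  # -> n = 16
p = y - n  # -> p = -9

Answer: -9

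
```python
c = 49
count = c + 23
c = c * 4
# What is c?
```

Trace (tracking c):
c = 49  # -> c = 49
count = c + 23  # -> count = 72
c = c * 4  # -> c = 196

Answer: 196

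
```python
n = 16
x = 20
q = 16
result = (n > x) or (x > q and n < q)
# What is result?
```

Trace (tracking result):
n = 16  # -> n = 16
x = 20  # -> x = 20
q = 16  # -> q = 16
result = n > x or (x > q and n < q)  # -> result = False

Answer: False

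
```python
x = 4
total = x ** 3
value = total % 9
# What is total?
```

Trace (tracking total):
x = 4  # -> x = 4
total = x ** 3  # -> total = 64
value = total % 9  # -> value = 1

Answer: 64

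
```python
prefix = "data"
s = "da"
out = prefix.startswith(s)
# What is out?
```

Trace (tracking out):
prefix = 'data'  # -> prefix = 'data'
s = 'da'  # -> s = 'da'
out = prefix.startswith(s)  # -> out = True

Answer: True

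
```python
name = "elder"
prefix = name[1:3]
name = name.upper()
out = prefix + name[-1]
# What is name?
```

Answer: 'ELDER'

Derivation:
Trace (tracking name):
name = 'elder'  # -> name = 'elder'
prefix = name[1:3]  # -> prefix = 'ld'
name = name.upper()  # -> name = 'ELDER'
out = prefix + name[-1]  # -> out = 'ldR'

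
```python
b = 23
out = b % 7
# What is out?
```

Answer: 2

Derivation:
Trace (tracking out):
b = 23  # -> b = 23
out = b % 7  # -> out = 2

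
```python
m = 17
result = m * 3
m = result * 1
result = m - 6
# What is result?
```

Trace (tracking result):
m = 17  # -> m = 17
result = m * 3  # -> result = 51
m = result * 1  # -> m = 51
result = m - 6  # -> result = 45

Answer: 45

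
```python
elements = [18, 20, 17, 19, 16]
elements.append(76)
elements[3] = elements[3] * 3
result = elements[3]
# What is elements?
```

Trace (tracking elements):
elements = [18, 20, 17, 19, 16]  # -> elements = [18, 20, 17, 19, 16]
elements.append(76)  # -> elements = [18, 20, 17, 19, 16, 76]
elements[3] = elements[3] * 3  # -> elements = [18, 20, 17, 57, 16, 76]
result = elements[3]  # -> result = 57

Answer: [18, 20, 17, 57, 16, 76]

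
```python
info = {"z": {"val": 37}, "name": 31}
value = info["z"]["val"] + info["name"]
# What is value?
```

Answer: 68

Derivation:
Trace (tracking value):
info = {'z': {'val': 37}, 'name': 31}  # -> info = {'z': {'val': 37}, 'name': 31}
value = info['z']['val'] + info['name']  # -> value = 68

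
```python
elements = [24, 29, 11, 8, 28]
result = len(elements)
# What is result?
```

Answer: 5

Derivation:
Trace (tracking result):
elements = [24, 29, 11, 8, 28]  # -> elements = [24, 29, 11, 8, 28]
result = len(elements)  # -> result = 5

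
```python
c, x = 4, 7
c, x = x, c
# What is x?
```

Answer: 4

Derivation:
Trace (tracking x):
c, x = (4, 7)  # -> c = 4, x = 7
c, x = (x, c)  # -> c = 7, x = 4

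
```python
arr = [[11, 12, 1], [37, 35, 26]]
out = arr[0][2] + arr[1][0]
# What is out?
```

Trace (tracking out):
arr = [[11, 12, 1], [37, 35, 26]]  # -> arr = [[11, 12, 1], [37, 35, 26]]
out = arr[0][2] + arr[1][0]  # -> out = 38

Answer: 38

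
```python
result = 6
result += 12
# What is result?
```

Answer: 18

Derivation:
Trace (tracking result):
result = 6  # -> result = 6
result += 12  # -> result = 18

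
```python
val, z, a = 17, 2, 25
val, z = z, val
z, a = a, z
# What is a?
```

Answer: 17

Derivation:
Trace (tracking a):
val, z, a = (17, 2, 25)  # -> val = 17, z = 2, a = 25
val, z = (z, val)  # -> val = 2, z = 17
z, a = (a, z)  # -> z = 25, a = 17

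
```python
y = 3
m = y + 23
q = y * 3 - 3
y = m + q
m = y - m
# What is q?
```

Answer: 6

Derivation:
Trace (tracking q):
y = 3  # -> y = 3
m = y + 23  # -> m = 26
q = y * 3 - 3  # -> q = 6
y = m + q  # -> y = 32
m = y - m  # -> m = 6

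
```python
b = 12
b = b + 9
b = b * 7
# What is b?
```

Answer: 147

Derivation:
Trace (tracking b):
b = 12  # -> b = 12
b = b + 9  # -> b = 21
b = b * 7  # -> b = 147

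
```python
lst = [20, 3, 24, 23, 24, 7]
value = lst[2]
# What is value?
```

Trace (tracking value):
lst = [20, 3, 24, 23, 24, 7]  # -> lst = [20, 3, 24, 23, 24, 7]
value = lst[2]  # -> value = 24

Answer: 24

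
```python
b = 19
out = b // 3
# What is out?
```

Trace (tracking out):
b = 19  # -> b = 19
out = b // 3  # -> out = 6

Answer: 6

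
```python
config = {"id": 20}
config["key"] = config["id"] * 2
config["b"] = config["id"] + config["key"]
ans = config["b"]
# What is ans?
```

Trace (tracking ans):
config = {'id': 20}  # -> config = {'id': 20}
config['key'] = config['id'] * 2  # -> config = {'id': 20, 'key': 40}
config['b'] = config['id'] + config['key']  # -> config = {'id': 20, 'key': 40, 'b': 60}
ans = config['b']  # -> ans = 60

Answer: 60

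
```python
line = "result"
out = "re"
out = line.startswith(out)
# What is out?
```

Answer: True

Derivation:
Trace (tracking out):
line = 'result'  # -> line = 'result'
out = 're'  # -> out = 're'
out = line.startswith(out)  # -> out = True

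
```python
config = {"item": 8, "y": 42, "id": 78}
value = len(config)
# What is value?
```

Trace (tracking value):
config = {'item': 8, 'y': 42, 'id': 78}  # -> config = {'item': 8, 'y': 42, 'id': 78}
value = len(config)  # -> value = 3

Answer: 3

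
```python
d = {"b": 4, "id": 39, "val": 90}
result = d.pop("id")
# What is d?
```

Trace (tracking d):
d = {'b': 4, 'id': 39, 'val': 90}  # -> d = {'b': 4, 'id': 39, 'val': 90}
result = d.pop('id')  # -> result = 39

Answer: {'b': 4, 'val': 90}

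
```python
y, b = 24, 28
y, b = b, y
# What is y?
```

Trace (tracking y):
y, b = (24, 28)  # -> y = 24, b = 28
y, b = (b, y)  # -> y = 28, b = 24

Answer: 28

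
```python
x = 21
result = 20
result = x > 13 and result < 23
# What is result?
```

Answer: True

Derivation:
Trace (tracking result):
x = 21  # -> x = 21
result = 20  # -> result = 20
result = x > 13 and result < 23  # -> result = True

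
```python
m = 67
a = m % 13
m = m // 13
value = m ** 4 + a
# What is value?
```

Trace (tracking value):
m = 67  # -> m = 67
a = m % 13  # -> a = 2
m = m // 13  # -> m = 5
value = m ** 4 + a  # -> value = 627

Answer: 627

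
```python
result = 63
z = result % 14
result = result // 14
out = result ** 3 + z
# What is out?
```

Trace (tracking out):
result = 63  # -> result = 63
z = result % 14  # -> z = 7
result = result // 14  # -> result = 4
out = result ** 3 + z  # -> out = 71

Answer: 71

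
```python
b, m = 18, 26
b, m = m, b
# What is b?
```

Answer: 26

Derivation:
Trace (tracking b):
b, m = (18, 26)  # -> b = 18, m = 26
b, m = (m, b)  # -> b = 26, m = 18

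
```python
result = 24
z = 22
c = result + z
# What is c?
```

Answer: 46

Derivation:
Trace (tracking c):
result = 24  # -> result = 24
z = 22  # -> z = 22
c = result + z  # -> c = 46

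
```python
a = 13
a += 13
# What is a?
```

Answer: 26

Derivation:
Trace (tracking a):
a = 13  # -> a = 13
a += 13  # -> a = 26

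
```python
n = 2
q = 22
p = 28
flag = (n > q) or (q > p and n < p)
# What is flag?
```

Trace (tracking flag):
n = 2  # -> n = 2
q = 22  # -> q = 22
p = 28  # -> p = 28
flag = n > q or (q > p and n < p)  # -> flag = False

Answer: False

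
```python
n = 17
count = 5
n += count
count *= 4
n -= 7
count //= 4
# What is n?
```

Trace (tracking n):
n = 17  # -> n = 17
count = 5  # -> count = 5
n += count  # -> n = 22
count *= 4  # -> count = 20
n -= 7  # -> n = 15
count //= 4  # -> count = 5

Answer: 15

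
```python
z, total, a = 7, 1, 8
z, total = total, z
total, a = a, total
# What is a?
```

Answer: 7

Derivation:
Trace (tracking a):
z, total, a = (7, 1, 8)  # -> z = 7, total = 1, a = 8
z, total = (total, z)  # -> z = 1, total = 7
total, a = (a, total)  # -> total = 8, a = 7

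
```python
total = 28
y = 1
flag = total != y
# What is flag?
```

Answer: True

Derivation:
Trace (tracking flag):
total = 28  # -> total = 28
y = 1  # -> y = 1
flag = total != y  # -> flag = True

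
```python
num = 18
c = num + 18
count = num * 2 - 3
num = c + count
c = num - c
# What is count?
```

Answer: 33

Derivation:
Trace (tracking count):
num = 18  # -> num = 18
c = num + 18  # -> c = 36
count = num * 2 - 3  # -> count = 33
num = c + count  # -> num = 69
c = num - c  # -> c = 33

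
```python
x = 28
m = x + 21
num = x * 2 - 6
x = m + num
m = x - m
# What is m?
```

Answer: 50

Derivation:
Trace (tracking m):
x = 28  # -> x = 28
m = x + 21  # -> m = 49
num = x * 2 - 6  # -> num = 50
x = m + num  # -> x = 99
m = x - m  # -> m = 50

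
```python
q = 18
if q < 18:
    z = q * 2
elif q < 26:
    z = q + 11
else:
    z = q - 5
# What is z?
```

Answer: 29

Derivation:
Trace (tracking z):
q = 18  # -> q = 18
if q < 18:  # condition is False
elif q < 26:  # condition is True
    z = q + 11  # -> z = 29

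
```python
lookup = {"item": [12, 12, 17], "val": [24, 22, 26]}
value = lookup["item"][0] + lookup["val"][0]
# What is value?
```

Trace (tracking value):
lookup = {'item': [12, 12, 17], 'val': [24, 22, 26]}  # -> lookup = {'item': [12, 12, 17], 'val': [24, 22, 26]}
value = lookup['item'][0] + lookup['val'][0]  # -> value = 36

Answer: 36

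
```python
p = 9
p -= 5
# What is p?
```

Trace (tracking p):
p = 9  # -> p = 9
p -= 5  # -> p = 4

Answer: 4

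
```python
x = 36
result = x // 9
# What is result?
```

Answer: 4

Derivation:
Trace (tracking result):
x = 36  # -> x = 36
result = x // 9  # -> result = 4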